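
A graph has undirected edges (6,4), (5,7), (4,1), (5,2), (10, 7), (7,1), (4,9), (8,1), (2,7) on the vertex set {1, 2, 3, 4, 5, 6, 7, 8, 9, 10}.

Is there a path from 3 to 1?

No

3 has no edges, so nothing is reachable from it.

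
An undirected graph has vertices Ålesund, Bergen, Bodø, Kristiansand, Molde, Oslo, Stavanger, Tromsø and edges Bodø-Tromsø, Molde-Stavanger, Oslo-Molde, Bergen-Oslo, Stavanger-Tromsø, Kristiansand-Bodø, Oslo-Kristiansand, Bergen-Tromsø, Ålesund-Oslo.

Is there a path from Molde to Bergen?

Explore from Molde.
Distance 1: reach Oslo, Stavanger.
Distance 2: reach Ålesund, Bergen, Kristiansand, Tromsø.
Found Bergen.

Yes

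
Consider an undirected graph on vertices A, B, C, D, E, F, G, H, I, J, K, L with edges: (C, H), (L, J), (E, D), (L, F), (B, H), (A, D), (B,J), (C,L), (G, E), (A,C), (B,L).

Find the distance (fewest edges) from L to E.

Distance 0: L.
Distance 1: B, C, F, J.
Distance 2: A, H.
Distance 3: D.
Distance 4: E — contains E.

4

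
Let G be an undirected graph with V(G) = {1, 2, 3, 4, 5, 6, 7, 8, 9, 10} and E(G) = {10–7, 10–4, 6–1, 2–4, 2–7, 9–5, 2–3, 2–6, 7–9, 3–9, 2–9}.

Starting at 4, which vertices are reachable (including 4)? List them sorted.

Start at 4.
Its neighbours: 2, 10.
Then their neighbours: 3, 6, 7, 9.
Then next layer: 1, 5.
Nothing further is reachable.

1, 2, 3, 4, 5, 6, 7, 9, 10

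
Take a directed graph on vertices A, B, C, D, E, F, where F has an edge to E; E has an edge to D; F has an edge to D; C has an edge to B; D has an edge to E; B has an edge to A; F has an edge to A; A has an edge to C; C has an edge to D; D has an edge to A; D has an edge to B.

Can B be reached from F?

Explore from F.
Distance 1: reach A, D, E.
Distance 2: reach B, C.
Found B.

Yes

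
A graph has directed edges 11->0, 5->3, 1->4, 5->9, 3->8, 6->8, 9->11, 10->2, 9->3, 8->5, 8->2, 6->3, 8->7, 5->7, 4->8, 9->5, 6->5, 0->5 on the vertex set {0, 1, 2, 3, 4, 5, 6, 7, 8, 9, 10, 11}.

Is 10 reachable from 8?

No

Explore from 8.
Distance 1: reach 2, 5, 7.
Distance 2: reach 3, 9.
Distance 3: reach 11.
Distance 4: reach 0.
The search from 8 is exhausted; no directed path reaches 10.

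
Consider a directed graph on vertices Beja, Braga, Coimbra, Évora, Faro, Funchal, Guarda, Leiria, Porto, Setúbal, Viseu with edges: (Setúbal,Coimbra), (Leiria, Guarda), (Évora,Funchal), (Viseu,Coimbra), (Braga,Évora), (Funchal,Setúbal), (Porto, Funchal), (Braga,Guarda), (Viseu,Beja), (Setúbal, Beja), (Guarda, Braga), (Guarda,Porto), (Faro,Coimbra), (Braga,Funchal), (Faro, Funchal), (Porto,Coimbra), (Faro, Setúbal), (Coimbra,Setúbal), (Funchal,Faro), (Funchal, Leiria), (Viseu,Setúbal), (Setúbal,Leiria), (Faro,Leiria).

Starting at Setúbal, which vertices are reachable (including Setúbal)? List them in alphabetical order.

Beja, Braga, Coimbra, Évora, Faro, Funchal, Guarda, Leiria, Porto, Setúbal

Start at Setúbal.
Its neighbours: Beja, Coimbra, Leiria.
Then their neighbours: Guarda.
Then next layer: Braga, Porto.
Then next layer: Évora, Funchal.
Then next layer: Faro.
Nothing further is reachable.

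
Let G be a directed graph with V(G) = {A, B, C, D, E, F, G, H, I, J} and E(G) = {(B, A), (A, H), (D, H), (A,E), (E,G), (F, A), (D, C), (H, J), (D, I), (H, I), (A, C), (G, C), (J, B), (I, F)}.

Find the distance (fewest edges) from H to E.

4

Distance 0: H.
Distance 1: I, J.
Distance 2: B, F.
Distance 3: A.
Distance 4: C, E — contains E.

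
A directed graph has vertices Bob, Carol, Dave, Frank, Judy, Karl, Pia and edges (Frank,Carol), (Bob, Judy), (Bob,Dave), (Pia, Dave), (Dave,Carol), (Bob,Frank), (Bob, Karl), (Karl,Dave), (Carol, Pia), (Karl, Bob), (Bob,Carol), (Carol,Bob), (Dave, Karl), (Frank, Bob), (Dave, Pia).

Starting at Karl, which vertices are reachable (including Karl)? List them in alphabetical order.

Start at Karl.
Its neighbours: Bob, Dave.
Then their neighbours: Carol, Frank, Judy, Pia.
Every vertex is now reached.

Bob, Carol, Dave, Frank, Judy, Karl, Pia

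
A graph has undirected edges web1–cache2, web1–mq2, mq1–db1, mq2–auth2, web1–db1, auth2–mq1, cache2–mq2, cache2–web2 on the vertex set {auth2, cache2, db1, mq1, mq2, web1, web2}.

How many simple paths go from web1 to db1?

3

web1–cache2–mq2–auth2–mq1–db1
web1–db1
web1–mq2–auth2–mq1–db1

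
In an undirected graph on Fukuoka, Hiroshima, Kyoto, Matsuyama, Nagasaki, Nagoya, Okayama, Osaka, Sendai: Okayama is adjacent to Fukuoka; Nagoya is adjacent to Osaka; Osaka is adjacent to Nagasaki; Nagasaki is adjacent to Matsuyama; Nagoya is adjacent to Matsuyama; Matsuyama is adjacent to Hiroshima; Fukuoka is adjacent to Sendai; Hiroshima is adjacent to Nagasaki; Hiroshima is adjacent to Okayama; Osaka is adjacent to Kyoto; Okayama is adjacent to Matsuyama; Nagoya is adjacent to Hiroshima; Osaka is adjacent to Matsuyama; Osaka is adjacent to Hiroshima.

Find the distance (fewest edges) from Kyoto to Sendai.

Distance 0: Kyoto.
Distance 1: Osaka.
Distance 2: Hiroshima, Matsuyama, Nagasaki, Nagoya.
Distance 3: Okayama.
Distance 4: Fukuoka.
Distance 5: Sendai — contains Sendai.

5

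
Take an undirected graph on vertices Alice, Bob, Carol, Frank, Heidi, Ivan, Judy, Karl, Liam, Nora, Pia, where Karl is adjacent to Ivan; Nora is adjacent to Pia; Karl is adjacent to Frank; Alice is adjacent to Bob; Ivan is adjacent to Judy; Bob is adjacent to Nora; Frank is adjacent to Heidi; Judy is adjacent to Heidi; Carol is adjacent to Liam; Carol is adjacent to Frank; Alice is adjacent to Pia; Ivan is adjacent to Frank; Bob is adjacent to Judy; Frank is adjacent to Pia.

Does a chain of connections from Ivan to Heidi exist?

Yes

Explore from Ivan.
Distance 1: reach Frank, Judy, Karl.
Distance 2: reach Bob, Carol, Heidi, Pia.
Found Heidi.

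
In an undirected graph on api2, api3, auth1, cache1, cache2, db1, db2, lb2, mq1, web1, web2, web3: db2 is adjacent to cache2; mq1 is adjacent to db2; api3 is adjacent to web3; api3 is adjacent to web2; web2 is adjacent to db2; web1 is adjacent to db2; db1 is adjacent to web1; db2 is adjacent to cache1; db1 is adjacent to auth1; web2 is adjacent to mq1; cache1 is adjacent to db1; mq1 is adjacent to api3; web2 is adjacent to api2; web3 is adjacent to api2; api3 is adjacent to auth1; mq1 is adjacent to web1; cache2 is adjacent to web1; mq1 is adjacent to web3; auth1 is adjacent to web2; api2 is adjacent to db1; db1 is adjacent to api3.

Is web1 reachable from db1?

Explore from db1.
Distance 1: reach api2, api3, auth1, cache1, web1.
Found web1.

Yes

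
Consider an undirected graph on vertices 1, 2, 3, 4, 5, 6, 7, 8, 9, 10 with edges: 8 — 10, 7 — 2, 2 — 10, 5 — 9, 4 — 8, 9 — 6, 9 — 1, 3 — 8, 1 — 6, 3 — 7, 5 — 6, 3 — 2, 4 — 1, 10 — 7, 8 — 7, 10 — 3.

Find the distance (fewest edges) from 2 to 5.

6

Distance 0: 2.
Distance 1: 3, 7, 10.
Distance 2: 8.
Distance 3: 4.
Distance 4: 1.
Distance 5: 6, 9.
Distance 6: 5 — contains 5.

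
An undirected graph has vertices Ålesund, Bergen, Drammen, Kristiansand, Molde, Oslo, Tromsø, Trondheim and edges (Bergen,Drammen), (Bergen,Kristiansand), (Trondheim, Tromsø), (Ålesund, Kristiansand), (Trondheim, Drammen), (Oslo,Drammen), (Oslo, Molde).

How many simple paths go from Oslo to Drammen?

Oslo–Drammen

1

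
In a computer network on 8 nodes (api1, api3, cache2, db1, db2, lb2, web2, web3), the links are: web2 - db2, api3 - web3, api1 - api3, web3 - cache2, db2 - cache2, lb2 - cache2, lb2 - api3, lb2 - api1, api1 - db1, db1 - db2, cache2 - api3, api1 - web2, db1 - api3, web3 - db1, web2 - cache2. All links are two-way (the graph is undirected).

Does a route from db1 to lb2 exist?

Explore from db1.
Distance 1: reach api1, api3, db2, web3.
Distance 2: reach cache2, lb2, web2.
Found lb2.

Yes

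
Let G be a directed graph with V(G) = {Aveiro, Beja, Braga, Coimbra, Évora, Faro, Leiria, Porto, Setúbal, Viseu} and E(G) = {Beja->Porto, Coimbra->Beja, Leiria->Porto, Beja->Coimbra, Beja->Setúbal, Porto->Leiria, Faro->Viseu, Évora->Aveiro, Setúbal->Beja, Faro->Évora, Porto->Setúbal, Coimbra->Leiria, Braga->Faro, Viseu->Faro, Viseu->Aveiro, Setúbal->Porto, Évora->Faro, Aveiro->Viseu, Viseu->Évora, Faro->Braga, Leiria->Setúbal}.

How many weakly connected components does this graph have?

From Aveiro: component {Aveiro, Braga, Évora, Faro, Viseu}.
From Beja: component {Beja, Coimbra, Leiria, Porto, Setúbal}.
That's 2 components.

2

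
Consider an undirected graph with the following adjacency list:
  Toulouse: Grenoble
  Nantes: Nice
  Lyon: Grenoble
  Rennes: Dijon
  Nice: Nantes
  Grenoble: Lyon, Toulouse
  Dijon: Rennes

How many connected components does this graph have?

3

From Dijon: component {Dijon, Rennes}.
From Grenoble: component {Grenoble, Lyon, Toulouse}.
From Nantes: component {Nantes, Nice}.
That's 3 components.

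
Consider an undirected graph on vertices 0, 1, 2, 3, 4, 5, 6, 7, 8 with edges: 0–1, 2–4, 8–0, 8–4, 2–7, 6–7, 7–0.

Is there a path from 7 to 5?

Explore from 7.
Distance 1: reach 0, 2, 6.
Distance 2: reach 1, 4, 8.
The search is exhausted without reaching 5; it lies in a different component.

No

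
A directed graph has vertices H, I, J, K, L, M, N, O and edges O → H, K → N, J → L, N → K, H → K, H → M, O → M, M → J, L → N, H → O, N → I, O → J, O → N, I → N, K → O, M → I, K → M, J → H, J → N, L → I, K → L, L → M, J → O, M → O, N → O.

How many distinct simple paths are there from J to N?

J→H→K→L→I→N
J→H→K→L→M→I→N
J→H→K→L→M→O→N
J→H→K→L→N
J→H→K→M→I→N
J→H→K→M→O→N
J→H→K→N
J→H→K→O→M→I→N
... and 19 more.

27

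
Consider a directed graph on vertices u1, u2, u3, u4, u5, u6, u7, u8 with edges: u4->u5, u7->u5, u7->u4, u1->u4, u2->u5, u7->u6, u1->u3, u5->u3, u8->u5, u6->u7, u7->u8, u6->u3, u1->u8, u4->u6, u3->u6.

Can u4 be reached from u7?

Explore from u7.
Distance 1: reach u4, u5, u6, u8.
Found u4.

Yes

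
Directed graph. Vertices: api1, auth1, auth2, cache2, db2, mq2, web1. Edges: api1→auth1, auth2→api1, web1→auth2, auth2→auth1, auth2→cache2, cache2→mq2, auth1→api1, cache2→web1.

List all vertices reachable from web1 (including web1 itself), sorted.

api1, auth1, auth2, cache2, mq2, web1

Start at web1.
Its neighbours: auth2.
Then their neighbours: api1, auth1, cache2.
Then next layer: mq2.
Nothing further is reachable.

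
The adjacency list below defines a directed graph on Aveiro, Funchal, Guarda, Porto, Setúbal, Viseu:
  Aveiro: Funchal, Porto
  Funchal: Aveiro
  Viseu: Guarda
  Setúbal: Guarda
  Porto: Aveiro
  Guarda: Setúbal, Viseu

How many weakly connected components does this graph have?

2

From Aveiro: component {Aveiro, Funchal, Porto}.
From Guarda: component {Guarda, Setúbal, Viseu}.
That's 2 components.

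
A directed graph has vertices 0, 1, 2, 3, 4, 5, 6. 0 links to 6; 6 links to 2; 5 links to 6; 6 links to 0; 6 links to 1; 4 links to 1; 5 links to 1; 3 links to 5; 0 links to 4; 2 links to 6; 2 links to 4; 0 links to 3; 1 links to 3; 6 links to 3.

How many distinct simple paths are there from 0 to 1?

7

0→3→5→1
0→3→5→6→1
0→3→5→6→2→4→1
0→4→1
0→6→1
0→6→2→4→1
0→6→3→5→1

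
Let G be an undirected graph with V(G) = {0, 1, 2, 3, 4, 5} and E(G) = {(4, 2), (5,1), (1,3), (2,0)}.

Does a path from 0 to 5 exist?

No

Explore from 0.
Distance 1: reach 2.
Distance 2: reach 4.
The search is exhausted without reaching 5; it lies in a different component.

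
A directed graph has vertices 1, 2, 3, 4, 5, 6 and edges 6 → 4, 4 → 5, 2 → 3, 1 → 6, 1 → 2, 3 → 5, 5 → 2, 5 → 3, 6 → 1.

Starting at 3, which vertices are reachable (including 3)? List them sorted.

2, 3, 5

Start at 3.
Its neighbours: 5.
Then their neighbours: 2.
Nothing further is reachable.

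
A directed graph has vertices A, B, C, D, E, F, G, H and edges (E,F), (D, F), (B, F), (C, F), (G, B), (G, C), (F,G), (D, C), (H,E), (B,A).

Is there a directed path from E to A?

Explore from E.
Distance 1: reach F.
Distance 2: reach G.
Distance 3: reach B, C.
Distance 4: reach A.
Found A.

Yes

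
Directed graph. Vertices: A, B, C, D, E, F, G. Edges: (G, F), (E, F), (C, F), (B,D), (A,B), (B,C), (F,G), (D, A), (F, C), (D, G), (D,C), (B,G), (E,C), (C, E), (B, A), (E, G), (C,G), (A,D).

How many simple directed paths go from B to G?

15

B→A→D→C→E→F→G
B→A→D→C→E→G
B→A→D→C→F→G
B→A→D→C→G
B→A→D→G
B→C→E→F→G
B→C→E→G
B→C→F→G
B→C→G
B→D→C→E→F→G
B→D→C→E→G
B→D→C→F→G
B→D→C→G
B→D→G
B→G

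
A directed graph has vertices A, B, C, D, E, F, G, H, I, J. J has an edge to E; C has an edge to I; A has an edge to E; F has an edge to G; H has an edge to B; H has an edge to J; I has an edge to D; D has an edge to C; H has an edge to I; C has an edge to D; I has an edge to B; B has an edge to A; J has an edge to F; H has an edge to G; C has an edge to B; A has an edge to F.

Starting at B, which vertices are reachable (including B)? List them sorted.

Start at B.
Its neighbours: A.
Then their neighbours: E, F.
Then next layer: G.
Nothing further is reachable.

A, B, E, F, G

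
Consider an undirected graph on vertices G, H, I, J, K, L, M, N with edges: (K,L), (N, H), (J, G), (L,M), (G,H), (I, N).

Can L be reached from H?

Explore from H.
Distance 1: reach G, N.
Distance 2: reach I, J.
The search is exhausted without reaching L; it lies in a different component.

No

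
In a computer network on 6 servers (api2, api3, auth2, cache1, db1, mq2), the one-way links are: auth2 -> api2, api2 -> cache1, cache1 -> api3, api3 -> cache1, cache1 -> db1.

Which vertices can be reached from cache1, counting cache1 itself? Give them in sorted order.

api3, cache1, db1

Start at cache1.
Its neighbours: api3, db1.
Nothing further is reachable.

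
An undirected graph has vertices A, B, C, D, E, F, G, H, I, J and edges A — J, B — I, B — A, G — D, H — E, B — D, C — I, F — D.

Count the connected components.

From A: component {A, B, C, D, F, G, I, J}.
From E: component {E, H}.
That's 2 components.

2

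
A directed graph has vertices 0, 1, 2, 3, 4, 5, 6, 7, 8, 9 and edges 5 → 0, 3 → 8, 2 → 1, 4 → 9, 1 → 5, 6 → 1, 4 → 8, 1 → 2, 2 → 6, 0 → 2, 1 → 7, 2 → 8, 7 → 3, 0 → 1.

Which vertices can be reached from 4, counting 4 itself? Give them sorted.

Start at 4.
Its neighbours: 8, 9.
Nothing further is reachable.

4, 8, 9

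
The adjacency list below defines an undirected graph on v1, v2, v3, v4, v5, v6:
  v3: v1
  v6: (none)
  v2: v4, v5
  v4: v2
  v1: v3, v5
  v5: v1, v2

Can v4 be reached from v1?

Yes

Explore from v1.
Distance 1: reach v3, v5.
Distance 2: reach v2.
Distance 3: reach v4.
Found v4.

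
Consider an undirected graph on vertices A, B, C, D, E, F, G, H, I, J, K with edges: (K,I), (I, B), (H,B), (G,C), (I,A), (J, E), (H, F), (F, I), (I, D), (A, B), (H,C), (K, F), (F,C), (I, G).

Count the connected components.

2

From A: component {A, B, C, D, F, G, H, I, K}.
From E: component {E, J}.
That's 2 components.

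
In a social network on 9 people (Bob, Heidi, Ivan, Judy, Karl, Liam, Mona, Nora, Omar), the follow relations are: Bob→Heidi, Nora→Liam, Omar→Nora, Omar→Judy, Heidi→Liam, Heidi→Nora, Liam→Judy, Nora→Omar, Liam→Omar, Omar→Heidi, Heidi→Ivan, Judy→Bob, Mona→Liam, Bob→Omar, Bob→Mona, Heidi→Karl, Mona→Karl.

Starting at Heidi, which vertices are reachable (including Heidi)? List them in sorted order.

Start at Heidi.
Its neighbours: Ivan, Karl, Liam, Nora.
Then their neighbours: Judy, Omar.
Then next layer: Bob.
Then next layer: Mona.
Every vertex is now reached.

Bob, Heidi, Ivan, Judy, Karl, Liam, Mona, Nora, Omar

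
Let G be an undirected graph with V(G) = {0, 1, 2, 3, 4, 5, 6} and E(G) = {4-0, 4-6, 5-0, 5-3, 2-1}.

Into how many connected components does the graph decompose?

From 0: component {0, 3, 4, 5, 6}.
From 1: component {1, 2}.
That's 2 components.

2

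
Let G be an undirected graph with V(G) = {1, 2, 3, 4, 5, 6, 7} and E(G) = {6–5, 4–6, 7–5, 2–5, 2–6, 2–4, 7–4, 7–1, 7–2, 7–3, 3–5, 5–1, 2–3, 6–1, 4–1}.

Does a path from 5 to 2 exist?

Yes

Explore from 5.
Distance 1: reach 1, 2, 3, 6, 7.
Found 2.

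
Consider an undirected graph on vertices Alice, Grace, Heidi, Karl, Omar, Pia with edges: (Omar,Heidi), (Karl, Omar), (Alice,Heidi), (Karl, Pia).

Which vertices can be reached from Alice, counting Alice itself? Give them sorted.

Alice, Heidi, Karl, Omar, Pia

Start at Alice.
Its neighbours: Heidi.
Then their neighbours: Omar.
Then next layer: Karl.
Then next layer: Pia.
Nothing further is reachable.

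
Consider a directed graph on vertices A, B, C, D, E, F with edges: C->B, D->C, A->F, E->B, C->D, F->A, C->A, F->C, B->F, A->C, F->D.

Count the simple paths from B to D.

3

B→F→A→C→D
B→F→C→D
B→F→D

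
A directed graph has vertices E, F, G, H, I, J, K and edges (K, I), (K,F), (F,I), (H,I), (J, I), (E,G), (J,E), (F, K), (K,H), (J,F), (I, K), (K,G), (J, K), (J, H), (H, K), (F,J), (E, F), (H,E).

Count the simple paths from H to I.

H→E→F→I
H→E→F→J→I
H→E→F→J→K→I
H→E→F→K→I
H→I
H→K→F→I
H→K→F→J→I
H→K→I

8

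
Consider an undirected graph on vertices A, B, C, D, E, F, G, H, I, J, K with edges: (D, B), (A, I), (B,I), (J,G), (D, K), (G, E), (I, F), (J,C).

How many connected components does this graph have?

3

From A: component {A, B, D, F, I, K}.
From C: component {C, E, G, J}.
From H: component {H}.
That's 3 components.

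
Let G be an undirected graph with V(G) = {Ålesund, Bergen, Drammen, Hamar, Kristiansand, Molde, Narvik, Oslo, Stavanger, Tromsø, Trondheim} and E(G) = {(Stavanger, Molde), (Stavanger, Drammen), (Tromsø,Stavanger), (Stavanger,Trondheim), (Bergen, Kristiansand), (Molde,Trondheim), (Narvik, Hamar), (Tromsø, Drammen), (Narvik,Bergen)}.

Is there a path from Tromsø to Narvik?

No

Explore from Tromsø.
Distance 1: reach Drammen, Stavanger.
Distance 2: reach Molde, Trondheim.
The search is exhausted without reaching Narvik; it lies in a different component.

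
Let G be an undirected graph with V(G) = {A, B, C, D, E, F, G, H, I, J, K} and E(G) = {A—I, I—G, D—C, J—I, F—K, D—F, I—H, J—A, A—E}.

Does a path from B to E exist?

No

B has no edges, so nothing is reachable from it.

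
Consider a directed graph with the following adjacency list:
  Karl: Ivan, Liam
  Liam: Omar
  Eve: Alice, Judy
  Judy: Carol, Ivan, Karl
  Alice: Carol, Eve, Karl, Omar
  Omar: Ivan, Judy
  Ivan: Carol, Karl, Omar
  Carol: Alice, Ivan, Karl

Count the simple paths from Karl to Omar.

Karl→Ivan→Carol→Alice→Omar
Karl→Ivan→Omar
Karl→Liam→Omar

3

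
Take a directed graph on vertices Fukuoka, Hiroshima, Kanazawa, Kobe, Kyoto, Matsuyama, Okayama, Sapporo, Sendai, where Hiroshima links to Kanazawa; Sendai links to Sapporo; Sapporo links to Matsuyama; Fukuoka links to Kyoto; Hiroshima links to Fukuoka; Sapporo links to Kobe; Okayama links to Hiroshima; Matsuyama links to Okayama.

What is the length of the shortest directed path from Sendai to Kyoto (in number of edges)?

6

Distance 0: Sendai.
Distance 1: Sapporo.
Distance 2: Kobe, Matsuyama.
Distance 3: Okayama.
Distance 4: Hiroshima.
Distance 5: Fukuoka, Kanazawa.
Distance 6: Kyoto — contains Kyoto.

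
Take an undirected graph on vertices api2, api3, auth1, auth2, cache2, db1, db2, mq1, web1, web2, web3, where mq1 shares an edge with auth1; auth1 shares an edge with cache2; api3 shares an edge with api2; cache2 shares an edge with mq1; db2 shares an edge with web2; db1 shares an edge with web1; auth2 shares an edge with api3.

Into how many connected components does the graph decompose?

5

From api2: component {api2, api3, auth2}.
From auth1: component {auth1, cache2, mq1}.
From db1: component {db1, web1}.
From db2: component {db2, web2}.
From web3: component {web3}.
That's 5 components.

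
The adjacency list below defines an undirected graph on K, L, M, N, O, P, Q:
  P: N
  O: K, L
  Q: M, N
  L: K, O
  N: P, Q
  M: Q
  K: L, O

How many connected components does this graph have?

2

From K: component {K, L, O}.
From M: component {M, N, P, Q}.
That's 2 components.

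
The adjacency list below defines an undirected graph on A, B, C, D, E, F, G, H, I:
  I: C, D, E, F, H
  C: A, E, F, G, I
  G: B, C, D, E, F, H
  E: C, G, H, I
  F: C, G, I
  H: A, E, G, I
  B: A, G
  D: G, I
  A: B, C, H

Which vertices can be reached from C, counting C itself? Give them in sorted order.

A, B, C, D, E, F, G, H, I

Start at C.
Its neighbours: A, E, F, G, I.
Then their neighbours: B, D, H.
Every vertex is now reached.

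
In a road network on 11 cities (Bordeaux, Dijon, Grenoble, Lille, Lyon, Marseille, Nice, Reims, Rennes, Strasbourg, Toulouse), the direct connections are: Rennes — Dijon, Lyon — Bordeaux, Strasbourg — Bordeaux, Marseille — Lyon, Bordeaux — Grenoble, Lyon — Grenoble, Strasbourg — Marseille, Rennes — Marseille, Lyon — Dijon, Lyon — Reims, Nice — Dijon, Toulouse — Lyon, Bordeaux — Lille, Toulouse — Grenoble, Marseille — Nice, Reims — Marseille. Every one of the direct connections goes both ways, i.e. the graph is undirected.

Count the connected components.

1

From Bordeaux: component {Bordeaux, Dijon, Grenoble, Lille, Lyon, Marseille, Nice, Reims, Rennes, Strasbourg, Toulouse}.
That's 1 component.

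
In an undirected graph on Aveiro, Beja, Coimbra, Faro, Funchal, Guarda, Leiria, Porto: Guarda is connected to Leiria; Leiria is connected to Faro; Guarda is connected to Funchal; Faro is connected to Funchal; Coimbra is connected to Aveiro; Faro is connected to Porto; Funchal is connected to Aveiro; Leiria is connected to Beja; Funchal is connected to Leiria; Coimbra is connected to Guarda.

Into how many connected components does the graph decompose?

1

From Aveiro: component {Aveiro, Beja, Coimbra, Faro, Funchal, Guarda, Leiria, Porto}.
That's 1 component.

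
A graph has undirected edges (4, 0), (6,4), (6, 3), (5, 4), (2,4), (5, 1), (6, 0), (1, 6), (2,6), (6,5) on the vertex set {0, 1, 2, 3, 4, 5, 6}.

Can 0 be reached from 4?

Yes

Explore from 4.
Distance 1: reach 0, 2, 5, 6.
Found 0.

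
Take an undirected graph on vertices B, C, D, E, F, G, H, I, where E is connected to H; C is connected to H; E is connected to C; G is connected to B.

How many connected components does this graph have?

From B: component {B, G}.
From C: component {C, E, H}.
From D: component {D}.
From F: component {F}.
From I: component {I}.
That's 5 components.

5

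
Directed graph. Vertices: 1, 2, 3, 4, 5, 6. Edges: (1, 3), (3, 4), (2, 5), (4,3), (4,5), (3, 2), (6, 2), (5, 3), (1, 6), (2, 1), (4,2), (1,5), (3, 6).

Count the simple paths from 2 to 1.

1

2→1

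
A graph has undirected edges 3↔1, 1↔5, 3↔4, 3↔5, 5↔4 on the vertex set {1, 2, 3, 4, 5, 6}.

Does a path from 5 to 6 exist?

Explore from 5.
Distance 1: reach 1, 3, 4.
The search is exhausted without reaching 6; it lies in a different component.

No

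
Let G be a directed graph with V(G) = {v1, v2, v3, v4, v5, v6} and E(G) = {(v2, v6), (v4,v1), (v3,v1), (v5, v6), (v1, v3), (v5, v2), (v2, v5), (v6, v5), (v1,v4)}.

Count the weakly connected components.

2

From v1: component {v1, v3, v4}.
From v2: component {v2, v5, v6}.
That's 2 components.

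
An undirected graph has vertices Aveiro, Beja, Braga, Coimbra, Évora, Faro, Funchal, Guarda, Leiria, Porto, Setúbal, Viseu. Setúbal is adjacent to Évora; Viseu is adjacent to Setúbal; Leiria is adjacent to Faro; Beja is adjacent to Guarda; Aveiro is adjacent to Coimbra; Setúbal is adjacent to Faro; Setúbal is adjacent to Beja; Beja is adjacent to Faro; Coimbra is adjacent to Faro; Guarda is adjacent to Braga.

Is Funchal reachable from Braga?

No

Explore from Braga.
Distance 1: reach Guarda.
Distance 2: reach Beja.
Distance 3: reach Faro, Setúbal.
Distance 4: reach Coimbra, Évora, Leiria, Viseu.
Distance 5: reach Aveiro.
The search is exhausted without reaching Funchal; it lies in a different component.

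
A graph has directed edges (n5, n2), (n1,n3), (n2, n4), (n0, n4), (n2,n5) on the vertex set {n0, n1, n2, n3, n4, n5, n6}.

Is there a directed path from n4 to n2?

n4 has no outgoing edges, so nothing is reachable from it.

No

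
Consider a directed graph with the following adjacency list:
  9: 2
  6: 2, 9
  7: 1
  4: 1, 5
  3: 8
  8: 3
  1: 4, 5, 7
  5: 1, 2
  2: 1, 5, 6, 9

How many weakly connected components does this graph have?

2

From 1: component {1, 2, 4, 5, 6, 7, 9}.
From 3: component {3, 8}.
That's 2 components.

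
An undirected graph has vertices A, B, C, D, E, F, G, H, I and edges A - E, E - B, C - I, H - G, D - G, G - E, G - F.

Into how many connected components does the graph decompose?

2

From A: component {A, B, D, E, F, G, H}.
From C: component {C, I}.
That's 2 components.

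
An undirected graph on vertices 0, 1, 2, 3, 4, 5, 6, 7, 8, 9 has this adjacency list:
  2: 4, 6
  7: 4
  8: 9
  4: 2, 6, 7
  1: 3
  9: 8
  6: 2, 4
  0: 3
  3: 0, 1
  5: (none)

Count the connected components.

From 0: component {0, 1, 3}.
From 2: component {2, 4, 6, 7}.
From 5: component {5}.
From 8: component {8, 9}.
That's 4 components.

4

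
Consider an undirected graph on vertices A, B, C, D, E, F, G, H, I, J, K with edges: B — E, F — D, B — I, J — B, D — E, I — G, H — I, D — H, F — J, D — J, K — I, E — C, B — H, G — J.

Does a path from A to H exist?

A has no edges, so nothing is reachable from it.

No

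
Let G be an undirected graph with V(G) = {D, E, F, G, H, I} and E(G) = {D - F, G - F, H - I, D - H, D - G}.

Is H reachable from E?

No

E has no edges, so nothing is reachable from it.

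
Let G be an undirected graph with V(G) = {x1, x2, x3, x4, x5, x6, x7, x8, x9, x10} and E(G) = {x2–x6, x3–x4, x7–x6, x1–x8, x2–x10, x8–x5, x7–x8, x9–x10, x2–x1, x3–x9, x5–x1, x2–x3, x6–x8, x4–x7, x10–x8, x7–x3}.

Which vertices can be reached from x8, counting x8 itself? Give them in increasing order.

Start at x8.
Its neighbours: x1, x5, x6, x7, x10.
Then their neighbours: x2, x3, x4, x9.
Every vertex is now reached.

x1, x2, x3, x4, x5, x6, x7, x8, x9, x10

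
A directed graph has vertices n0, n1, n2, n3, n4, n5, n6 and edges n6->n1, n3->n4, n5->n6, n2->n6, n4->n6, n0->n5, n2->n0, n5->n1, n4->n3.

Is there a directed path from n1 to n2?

No

n1 has no outgoing edges, so nothing is reachable from it.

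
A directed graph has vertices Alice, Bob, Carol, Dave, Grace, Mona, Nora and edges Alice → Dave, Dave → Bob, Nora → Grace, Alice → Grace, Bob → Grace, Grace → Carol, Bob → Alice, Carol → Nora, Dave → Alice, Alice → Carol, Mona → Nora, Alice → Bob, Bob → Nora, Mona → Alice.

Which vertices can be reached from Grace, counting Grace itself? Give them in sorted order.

Carol, Grace, Nora

Start at Grace.
Its neighbours: Carol.
Then their neighbours: Nora.
Nothing further is reachable.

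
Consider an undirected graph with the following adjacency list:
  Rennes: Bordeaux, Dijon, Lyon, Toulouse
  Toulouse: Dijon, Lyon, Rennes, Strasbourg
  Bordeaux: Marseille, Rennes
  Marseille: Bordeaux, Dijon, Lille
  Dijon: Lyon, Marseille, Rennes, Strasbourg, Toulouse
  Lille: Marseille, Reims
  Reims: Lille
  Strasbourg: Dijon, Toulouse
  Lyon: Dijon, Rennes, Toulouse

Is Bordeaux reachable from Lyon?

Explore from Lyon.
Distance 1: reach Dijon, Rennes, Toulouse.
Distance 2: reach Bordeaux, Marseille, Strasbourg.
Found Bordeaux.

Yes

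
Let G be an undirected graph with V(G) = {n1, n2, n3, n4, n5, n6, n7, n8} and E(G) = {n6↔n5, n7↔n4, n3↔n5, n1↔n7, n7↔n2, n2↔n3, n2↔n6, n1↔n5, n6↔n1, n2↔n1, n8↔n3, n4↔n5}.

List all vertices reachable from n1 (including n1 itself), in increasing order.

n1, n2, n3, n4, n5, n6, n7, n8

Start at n1.
Its neighbours: n2, n5, n6, n7.
Then their neighbours: n3, n4.
Then next layer: n8.
Every vertex is now reached.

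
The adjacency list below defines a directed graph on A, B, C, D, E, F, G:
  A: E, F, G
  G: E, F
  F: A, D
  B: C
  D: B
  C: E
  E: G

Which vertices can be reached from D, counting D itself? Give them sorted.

A, B, C, D, E, F, G

Start at D.
Its neighbours: B.
Then their neighbours: C.
Then next layer: E.
Then next layer: G.
Then next layer: F.
Then next layer: A.
Every vertex is now reached.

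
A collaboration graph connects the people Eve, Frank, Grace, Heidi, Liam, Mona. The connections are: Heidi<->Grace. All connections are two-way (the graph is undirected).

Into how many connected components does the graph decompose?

5

From Eve: component {Eve}.
From Frank: component {Frank}.
From Grace: component {Grace, Heidi}.
From Liam: component {Liam}.
From Mona: component {Mona}.
That's 5 components.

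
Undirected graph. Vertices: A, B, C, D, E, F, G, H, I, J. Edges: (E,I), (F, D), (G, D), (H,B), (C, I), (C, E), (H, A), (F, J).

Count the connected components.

3

From A: component {A, B, H}.
From C: component {C, E, I}.
From D: component {D, F, G, J}.
That's 3 components.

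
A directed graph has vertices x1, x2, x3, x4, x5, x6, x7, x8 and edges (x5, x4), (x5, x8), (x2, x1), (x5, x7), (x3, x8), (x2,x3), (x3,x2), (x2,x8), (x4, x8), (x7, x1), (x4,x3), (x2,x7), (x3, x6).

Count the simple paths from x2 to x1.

2

x2→x1
x2→x7→x1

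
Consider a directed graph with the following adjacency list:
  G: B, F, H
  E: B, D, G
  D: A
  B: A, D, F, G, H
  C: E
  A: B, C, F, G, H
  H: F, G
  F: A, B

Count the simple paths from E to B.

14

E→B
E→D→A→B
E→D→A→F→B
E→D→A→G→B
E→D→A→G→F→B
E→D→A→G→H→F→B
E→D→A→H→F→B
E→D→A→H→G→B
E→D→A→H→G→F→B
E→G→B
E→G→F→A→B
E→G→F→B
E→G→H→F→A→B
E→G→H→F→B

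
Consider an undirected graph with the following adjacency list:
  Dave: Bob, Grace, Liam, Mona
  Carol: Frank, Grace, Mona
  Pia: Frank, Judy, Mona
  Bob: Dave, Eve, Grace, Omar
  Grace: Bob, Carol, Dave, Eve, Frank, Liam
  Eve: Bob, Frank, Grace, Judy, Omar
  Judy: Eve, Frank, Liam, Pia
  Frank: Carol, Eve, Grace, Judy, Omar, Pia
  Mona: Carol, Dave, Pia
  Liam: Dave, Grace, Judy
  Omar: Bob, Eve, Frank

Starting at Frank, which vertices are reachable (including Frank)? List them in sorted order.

Bob, Carol, Dave, Eve, Frank, Grace, Judy, Liam, Mona, Omar, Pia

Start at Frank.
Its neighbours: Carol, Eve, Grace, Judy, Omar, Pia.
Then their neighbours: Bob, Dave, Liam, Mona.
Every vertex is now reached.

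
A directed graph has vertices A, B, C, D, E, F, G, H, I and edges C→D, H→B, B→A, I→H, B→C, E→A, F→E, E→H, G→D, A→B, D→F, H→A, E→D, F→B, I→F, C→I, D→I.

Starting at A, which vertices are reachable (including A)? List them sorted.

A, B, C, D, E, F, H, I

Start at A.
Its neighbours: B.
Then their neighbours: C.
Then next layer: D, I.
Then next layer: F, H.
Then next layer: E.
Nothing further is reachable.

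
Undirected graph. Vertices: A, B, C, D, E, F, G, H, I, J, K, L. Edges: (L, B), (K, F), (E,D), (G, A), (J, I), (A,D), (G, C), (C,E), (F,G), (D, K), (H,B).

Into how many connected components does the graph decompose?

3

From A: component {A, C, D, E, F, G, K}.
From B: component {B, H, L}.
From I: component {I, J}.
That's 3 components.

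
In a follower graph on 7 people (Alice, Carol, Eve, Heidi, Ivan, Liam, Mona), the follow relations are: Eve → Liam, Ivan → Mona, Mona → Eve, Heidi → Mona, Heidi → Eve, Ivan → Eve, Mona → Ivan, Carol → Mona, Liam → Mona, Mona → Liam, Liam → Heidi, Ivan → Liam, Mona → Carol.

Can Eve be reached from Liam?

Explore from Liam.
Distance 1: reach Heidi, Mona.
Distance 2: reach Carol, Eve, Ivan.
Found Eve.

Yes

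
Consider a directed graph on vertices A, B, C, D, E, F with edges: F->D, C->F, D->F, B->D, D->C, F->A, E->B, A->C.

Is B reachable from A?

No

Explore from A.
Distance 1: reach C.
Distance 2: reach F.
Distance 3: reach D.
The search from A is exhausted; no directed path reaches B.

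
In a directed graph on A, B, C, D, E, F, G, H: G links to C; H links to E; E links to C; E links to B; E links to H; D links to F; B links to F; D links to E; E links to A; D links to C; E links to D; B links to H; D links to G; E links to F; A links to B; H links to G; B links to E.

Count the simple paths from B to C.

8

B→E→C
B→E→D→C
B→E→D→G→C
B→E→H→G→C
B→H→E→C
B→H→E→D→C
B→H→E→D→G→C
B→H→G→C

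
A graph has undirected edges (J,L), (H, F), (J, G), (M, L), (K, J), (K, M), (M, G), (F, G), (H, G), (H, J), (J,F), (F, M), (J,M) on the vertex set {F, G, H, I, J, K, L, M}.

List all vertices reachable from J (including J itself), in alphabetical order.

F, G, H, J, K, L, M

Start at J.
Its neighbours: F, G, H, K, L, M.
Nothing further is reachable.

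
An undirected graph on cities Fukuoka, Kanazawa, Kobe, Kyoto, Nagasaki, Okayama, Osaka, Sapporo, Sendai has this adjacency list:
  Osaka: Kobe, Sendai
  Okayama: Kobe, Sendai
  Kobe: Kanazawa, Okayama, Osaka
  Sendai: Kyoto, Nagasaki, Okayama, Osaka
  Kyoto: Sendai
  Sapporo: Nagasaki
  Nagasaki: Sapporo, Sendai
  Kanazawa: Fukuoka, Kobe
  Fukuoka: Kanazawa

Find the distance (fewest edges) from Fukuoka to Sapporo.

Distance 0: Fukuoka.
Distance 1: Kanazawa.
Distance 2: Kobe.
Distance 3: Okayama, Osaka.
Distance 4: Sendai.
Distance 5: Kyoto, Nagasaki.
Distance 6: Sapporo — contains Sapporo.

6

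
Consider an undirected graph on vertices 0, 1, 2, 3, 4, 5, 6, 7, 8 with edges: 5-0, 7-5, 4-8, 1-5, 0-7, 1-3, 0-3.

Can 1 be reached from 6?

6 has no edges, so nothing is reachable from it.

No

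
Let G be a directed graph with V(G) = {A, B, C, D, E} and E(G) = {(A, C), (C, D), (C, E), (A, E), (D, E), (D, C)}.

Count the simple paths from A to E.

3

A→C→D→E
A→C→E
A→E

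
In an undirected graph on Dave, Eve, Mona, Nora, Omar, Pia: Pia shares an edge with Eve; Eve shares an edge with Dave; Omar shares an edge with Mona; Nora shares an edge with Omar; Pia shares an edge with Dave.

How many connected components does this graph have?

2

From Dave: component {Dave, Eve, Pia}.
From Mona: component {Mona, Nora, Omar}.
That's 2 components.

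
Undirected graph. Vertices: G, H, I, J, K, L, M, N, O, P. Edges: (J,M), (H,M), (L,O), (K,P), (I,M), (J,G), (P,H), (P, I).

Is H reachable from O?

No

Explore from O.
Distance 1: reach L.
The search is exhausted without reaching H; it lies in a different component.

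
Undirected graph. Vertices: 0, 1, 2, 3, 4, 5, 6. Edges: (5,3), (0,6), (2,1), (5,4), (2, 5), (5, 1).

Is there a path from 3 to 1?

Yes

Explore from 3.
Distance 1: reach 5.
Distance 2: reach 1, 2, 4.
Found 1.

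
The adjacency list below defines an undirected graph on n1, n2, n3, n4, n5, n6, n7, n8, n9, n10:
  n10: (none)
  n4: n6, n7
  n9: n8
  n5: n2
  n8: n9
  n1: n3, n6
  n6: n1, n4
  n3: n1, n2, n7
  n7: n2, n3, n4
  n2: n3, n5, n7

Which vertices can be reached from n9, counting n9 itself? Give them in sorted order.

n8, n9

Start at n9.
Its neighbours: n8.
Nothing further is reachable.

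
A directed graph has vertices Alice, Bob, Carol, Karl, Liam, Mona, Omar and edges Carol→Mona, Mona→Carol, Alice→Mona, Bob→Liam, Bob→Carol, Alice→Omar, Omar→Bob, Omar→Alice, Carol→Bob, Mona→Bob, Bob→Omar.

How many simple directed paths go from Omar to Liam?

Omar→Alice→Mona→Bob→Liam
Omar→Alice→Mona→Carol→Bob→Liam
Omar→Bob→Liam

3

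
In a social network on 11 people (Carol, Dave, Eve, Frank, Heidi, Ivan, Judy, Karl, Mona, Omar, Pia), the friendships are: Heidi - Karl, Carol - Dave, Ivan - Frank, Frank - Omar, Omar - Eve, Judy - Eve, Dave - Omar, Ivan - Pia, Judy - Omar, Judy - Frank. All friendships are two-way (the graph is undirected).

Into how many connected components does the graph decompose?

From Carol: component {Carol, Dave, Eve, Frank, Ivan, Judy, Omar, Pia}.
From Heidi: component {Heidi, Karl}.
From Mona: component {Mona}.
That's 3 components.

3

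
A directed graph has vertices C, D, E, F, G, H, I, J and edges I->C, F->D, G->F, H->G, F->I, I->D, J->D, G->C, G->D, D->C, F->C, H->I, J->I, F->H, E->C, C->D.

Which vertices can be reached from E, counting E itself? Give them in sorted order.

C, D, E

Start at E.
Its neighbours: C.
Then their neighbours: D.
Nothing further is reachable.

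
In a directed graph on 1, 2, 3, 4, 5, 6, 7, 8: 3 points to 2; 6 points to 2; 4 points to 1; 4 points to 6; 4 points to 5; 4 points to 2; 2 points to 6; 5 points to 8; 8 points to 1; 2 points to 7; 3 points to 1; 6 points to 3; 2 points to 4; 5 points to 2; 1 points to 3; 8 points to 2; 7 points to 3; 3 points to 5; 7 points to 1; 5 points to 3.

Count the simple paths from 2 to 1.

2→4→1
2→4→5→3→1
2→4→5→8→1
2→4→6→3→1
2→4→6→3→5→8→1
2→6→3→1
2→6→3→5→8→1
2→7→1
2→7→3→1
2→7→3→5→8→1

10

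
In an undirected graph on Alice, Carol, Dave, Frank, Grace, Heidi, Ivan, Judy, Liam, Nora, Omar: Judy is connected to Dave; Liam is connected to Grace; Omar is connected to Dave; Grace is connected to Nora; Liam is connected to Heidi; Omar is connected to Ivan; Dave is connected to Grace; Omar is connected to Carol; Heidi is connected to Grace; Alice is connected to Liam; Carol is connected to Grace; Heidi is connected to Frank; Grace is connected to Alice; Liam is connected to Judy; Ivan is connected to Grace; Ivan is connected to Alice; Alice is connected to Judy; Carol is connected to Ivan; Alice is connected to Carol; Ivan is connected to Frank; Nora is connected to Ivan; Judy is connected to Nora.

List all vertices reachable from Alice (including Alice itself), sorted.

Alice, Carol, Dave, Frank, Grace, Heidi, Ivan, Judy, Liam, Nora, Omar

Start at Alice.
Its neighbours: Carol, Grace, Ivan, Judy, Liam.
Then their neighbours: Dave, Frank, Heidi, Nora, Omar.
Every vertex is now reached.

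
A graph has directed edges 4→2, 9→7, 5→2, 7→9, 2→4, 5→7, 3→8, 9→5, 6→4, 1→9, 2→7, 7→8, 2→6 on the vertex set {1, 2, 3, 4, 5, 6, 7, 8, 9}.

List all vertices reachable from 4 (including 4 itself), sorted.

2, 4, 5, 6, 7, 8, 9

Start at 4.
Its neighbours: 2.
Then their neighbours: 6, 7.
Then next layer: 8, 9.
Then next layer: 5.
Nothing further is reachable.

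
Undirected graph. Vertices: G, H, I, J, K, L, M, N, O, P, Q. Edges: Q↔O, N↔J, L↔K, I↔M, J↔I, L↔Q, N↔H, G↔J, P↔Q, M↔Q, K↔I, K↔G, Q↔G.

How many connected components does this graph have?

From G: component {G, H, I, J, K, L, M, N, O, P, Q}.
That's 1 component.

1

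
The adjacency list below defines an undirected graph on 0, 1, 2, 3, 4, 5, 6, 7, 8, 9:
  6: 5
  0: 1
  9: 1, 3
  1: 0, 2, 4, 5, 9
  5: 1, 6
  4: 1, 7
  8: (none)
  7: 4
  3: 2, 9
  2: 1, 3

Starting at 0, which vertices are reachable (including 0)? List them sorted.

0, 1, 2, 3, 4, 5, 6, 7, 9

Start at 0.
Its neighbours: 1.
Then their neighbours: 2, 4, 5, 9.
Then next layer: 3, 6, 7.
Nothing further is reachable.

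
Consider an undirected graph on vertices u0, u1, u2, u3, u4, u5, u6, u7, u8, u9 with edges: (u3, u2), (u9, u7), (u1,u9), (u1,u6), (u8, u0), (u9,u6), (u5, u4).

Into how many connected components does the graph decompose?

4

From u0: component {u0, u8}.
From u1: component {u1, u6, u7, u9}.
From u2: component {u2, u3}.
From u4: component {u4, u5}.
That's 4 components.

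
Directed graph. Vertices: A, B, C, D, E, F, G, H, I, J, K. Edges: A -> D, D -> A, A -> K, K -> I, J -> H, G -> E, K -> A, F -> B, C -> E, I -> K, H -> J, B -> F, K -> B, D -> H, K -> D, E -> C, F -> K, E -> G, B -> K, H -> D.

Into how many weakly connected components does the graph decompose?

From A: component {A, B, D, F, H, I, J, K}.
From C: component {C, E, G}.
That's 2 components.

2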